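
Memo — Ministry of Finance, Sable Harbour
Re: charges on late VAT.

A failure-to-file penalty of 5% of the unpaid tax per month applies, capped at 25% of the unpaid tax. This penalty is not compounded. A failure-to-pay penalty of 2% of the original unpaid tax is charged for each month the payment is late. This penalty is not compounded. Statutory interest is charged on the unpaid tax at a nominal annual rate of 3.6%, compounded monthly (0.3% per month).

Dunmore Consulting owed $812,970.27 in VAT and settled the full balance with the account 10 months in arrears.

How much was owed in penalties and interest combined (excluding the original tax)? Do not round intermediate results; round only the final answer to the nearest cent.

$390,557.63

Failure-to-file: 10 × 5% × $812,970.27 = $406,485.14…, capped at 25% × $812,970.27 = $203,242.57…
Failure-to-pay penalty: 10 × 2% × $812,970.27 = $162,594.05…
Interest: $812,970.27 × ((1 + 0.003)^10 − 1) = $812,970.27 × 0.0304083… = $24,721.0090…
Penalties + interest = $365,836.6215 + $24,721.0090… = $390,557.63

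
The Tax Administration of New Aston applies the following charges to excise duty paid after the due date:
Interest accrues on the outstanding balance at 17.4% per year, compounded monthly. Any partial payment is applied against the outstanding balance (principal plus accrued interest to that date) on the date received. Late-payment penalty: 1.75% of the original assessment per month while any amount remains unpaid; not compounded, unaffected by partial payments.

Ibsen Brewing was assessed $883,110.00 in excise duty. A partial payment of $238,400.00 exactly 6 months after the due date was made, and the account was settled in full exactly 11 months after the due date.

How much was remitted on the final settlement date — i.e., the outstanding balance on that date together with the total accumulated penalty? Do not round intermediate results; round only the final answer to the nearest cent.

$948,441.60

Monthly rate = 17.4% ÷ 12 = 1.45%
Balance at month 6: $883,110.0000 × (1 + 0.0145)^6 = $962,780.1126…
After $238,400.00 payment: $962,780.1126… − $238,400.00 = $724,380.1126…
Balance at month 11: $724,380.1126… × (1 + 0.0145)^5 = $778,442.9241…
Penalty: 11 × 1.75% × $883,110.00 = $169,998.68…
Final settlement = outstanding balance + penalty = $778,442.9241… + $169,998.68… = $948,441.60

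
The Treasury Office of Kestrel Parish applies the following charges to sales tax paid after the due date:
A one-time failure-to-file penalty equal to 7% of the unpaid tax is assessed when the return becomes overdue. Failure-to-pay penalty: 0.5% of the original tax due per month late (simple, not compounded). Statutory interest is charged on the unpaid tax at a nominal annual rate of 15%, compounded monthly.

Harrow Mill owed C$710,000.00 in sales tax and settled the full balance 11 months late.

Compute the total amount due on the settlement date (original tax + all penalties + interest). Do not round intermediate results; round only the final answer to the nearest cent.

Failure-to-file penalty: 7% × C$710,000.00 = C$49,700.00
Failure-to-pay penalty: 11 × 0.5% × C$710,000.00 = C$39,050.00
Interest (15%/yr ÷ 12 = 1.25%/month): C$710,000.00 × ((1 + 0.0125)^11 − 1) = C$103,961.1927…
Total = C$710,000.00 + C$88,750.0000 + C$103,961.1927… = C$902,711.19

C$902,711.19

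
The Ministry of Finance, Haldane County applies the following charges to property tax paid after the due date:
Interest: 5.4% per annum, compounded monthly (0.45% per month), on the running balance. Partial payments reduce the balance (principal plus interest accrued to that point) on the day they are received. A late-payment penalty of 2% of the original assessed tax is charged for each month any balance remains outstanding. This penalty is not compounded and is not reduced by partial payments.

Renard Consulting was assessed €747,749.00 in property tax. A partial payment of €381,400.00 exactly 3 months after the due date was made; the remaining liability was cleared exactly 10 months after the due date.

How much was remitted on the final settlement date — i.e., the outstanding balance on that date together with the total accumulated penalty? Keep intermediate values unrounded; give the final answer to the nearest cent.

€538,059.62

Balance at month 3: €747,749.0000 × (1 + 0.0045)^3 = €757,889.1054…
After €381,400.00 payment: €757,889.1054… − €381,400.00 = €376,489.1054…
Balance at month 10: €376,489.1054… × (1 + 0.0045)^7 = €388,509.8204…
Penalty: 10 × 2% × €747,749.00 = €149,549.80
Final settlement = outstanding balance + penalty = €388,509.8204… + €149,549.80 = €538,059.62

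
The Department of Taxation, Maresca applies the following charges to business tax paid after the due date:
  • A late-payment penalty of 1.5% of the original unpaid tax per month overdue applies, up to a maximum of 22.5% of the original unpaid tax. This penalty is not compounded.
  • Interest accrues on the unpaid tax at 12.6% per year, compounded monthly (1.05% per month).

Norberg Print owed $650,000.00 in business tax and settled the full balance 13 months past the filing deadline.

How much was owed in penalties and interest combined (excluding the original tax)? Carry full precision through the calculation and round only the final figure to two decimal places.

Penalty: 13 × 1.5% × $650,000.00 = $126,750.00 (below the 22.5% cap of $146,250.00)
Interest: $650,000.00 × ((1 + 0.0105)^13 − 1) = $650,000.00 × 0.1454394… = $94,535.6348…
Penalties + interest = $126,750.0000 + $94,535.6348… = $221,285.63

$221,285.63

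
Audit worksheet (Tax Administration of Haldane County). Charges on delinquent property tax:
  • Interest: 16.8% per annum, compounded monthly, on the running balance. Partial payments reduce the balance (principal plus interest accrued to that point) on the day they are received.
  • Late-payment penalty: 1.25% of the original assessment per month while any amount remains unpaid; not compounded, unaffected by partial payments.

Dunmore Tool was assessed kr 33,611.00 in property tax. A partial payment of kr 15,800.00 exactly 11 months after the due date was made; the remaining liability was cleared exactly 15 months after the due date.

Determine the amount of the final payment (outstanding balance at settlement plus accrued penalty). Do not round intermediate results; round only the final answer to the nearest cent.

Monthly rate = 16.8% ÷ 12 = 1.4%
Balance at month 11: kr 33,611.0000 × (1 + 0.014)^11 = kr 39,165.0729…
After kr 15,800.00 payment: kr 39,165.0729… − kr 15,800.00 = kr 23,365.0729…
Balance at month 15: kr 23,365.0729… × (1 + 0.014)^4 = kr 24,701.2516…
Penalty: 15 × 1.25% × kr 33,611.00 = kr 6,302.06…
Final settlement = outstanding balance + penalty = kr 24,701.2516… + kr 6,302.06… = kr 31,003.31

kr 31,003.31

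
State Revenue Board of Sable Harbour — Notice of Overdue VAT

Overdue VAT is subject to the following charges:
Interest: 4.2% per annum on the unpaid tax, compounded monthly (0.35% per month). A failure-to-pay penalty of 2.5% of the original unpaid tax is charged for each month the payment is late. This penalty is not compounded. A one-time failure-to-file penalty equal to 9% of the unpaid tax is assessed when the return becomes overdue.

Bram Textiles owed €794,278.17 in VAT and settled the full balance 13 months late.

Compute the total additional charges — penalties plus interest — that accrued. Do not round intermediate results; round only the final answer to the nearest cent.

€366,533.86

Failure-to-file penalty: 9% × €794,278.17 = €71,485.04…
Failure-to-pay penalty: 13 × 2.5% × €794,278.17 = €258,140.41…
Interest: €794,278.17 × ((1 + 0.0035)^13 − 1) = €794,278.17 × 0.0464679… = €36,908.4149…
Penalties + interest = €329,625.4406… + €36,908.4149… = €366,533.86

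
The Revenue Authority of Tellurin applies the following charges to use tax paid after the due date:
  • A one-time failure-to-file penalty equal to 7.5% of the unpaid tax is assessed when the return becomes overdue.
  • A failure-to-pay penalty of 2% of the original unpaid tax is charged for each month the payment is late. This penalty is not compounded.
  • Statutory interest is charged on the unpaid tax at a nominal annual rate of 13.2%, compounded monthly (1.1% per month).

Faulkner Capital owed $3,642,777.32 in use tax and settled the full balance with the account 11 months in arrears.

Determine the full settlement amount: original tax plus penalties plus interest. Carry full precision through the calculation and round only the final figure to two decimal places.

Failure-to-file penalty: 7.5% × $3,642,777.32 = $273,208.30…
Failure-to-pay penalty: 11 × 2% × $3,642,777.32 = $801,411.01…
Interest: $3,642,777.32 × ((1 + 0.011)^11 − 1) = $3,642,777.32 × 0.1278795… = $465,836.6216…
Total = $3,642,777.32 + $1,074,619.3094 + $465,836.6216… = $5,183,233.25

$5,183,233.25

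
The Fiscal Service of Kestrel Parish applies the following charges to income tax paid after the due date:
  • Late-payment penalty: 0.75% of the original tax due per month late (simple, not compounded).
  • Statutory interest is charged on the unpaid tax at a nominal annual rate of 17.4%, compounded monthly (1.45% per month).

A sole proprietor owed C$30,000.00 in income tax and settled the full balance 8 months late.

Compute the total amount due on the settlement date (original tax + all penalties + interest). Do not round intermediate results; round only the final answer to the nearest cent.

C$35,461.83

Late-payment penalty: 8 × 0.75% × C$30,000.00 = C$1,800.00
Interest: C$30,000.00 × ((1 + 0.0145)^8 − 1) = C$30,000.00 × 0.1220609… = C$3,661.8256…
Total = C$30,000.00 + C$1,800.0000 + C$3,661.8256… = C$35,461.83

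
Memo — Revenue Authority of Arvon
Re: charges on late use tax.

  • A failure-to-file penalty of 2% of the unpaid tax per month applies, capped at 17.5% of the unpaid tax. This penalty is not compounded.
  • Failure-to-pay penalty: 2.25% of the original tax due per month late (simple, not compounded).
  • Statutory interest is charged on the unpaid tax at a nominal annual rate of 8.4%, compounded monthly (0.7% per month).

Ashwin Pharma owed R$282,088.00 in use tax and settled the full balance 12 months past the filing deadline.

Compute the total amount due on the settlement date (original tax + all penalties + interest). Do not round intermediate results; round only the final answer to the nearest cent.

R$432,246.45

Failure-to-file: 12 × 2% × R$282,088.00 = R$67,701.12, capped at 17.5% × R$282,088.00 = R$49,365.40
Failure-to-pay penalty: 12 × 2.25% × R$282,088.00 = R$76,163.76
Interest: R$282,088.00 × ((1 + 0.007)^12 − 1) = R$282,088.00 × 0.0873107… = R$24,629.2900…
Total = R$282,088.00 + R$125,529.1600 + R$24,629.2900… = R$432,246.45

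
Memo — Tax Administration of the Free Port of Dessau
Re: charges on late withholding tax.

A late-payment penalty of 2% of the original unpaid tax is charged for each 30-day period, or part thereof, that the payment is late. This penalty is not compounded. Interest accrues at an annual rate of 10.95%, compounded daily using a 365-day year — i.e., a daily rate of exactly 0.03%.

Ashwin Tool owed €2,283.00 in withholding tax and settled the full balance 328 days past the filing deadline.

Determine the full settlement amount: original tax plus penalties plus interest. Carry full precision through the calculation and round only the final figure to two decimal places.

Penalty periods: ⌈328/30⌉ = 11; penalty = 11 × 2% × €2,283.00 = €502.26
Interest: €2,283.00 × ((1 + 0.0003)^328 − 1) = €2,283.00 × 0.10338778… = €236.0343…
Total = €2,283.00 + €502.2600 + €236.0343… = €3,021.29

€3,021.29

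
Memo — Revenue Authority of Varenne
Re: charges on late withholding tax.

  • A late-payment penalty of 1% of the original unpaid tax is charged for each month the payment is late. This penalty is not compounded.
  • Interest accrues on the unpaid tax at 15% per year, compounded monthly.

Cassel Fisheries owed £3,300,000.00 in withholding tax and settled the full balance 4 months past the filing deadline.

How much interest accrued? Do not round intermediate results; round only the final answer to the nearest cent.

Interest (15%/yr ÷ 12 = 1.25%/month): £3,300,000.00 × ((1 + 0.0125)^4 − 1) = £168,119.6118…

£168,119.61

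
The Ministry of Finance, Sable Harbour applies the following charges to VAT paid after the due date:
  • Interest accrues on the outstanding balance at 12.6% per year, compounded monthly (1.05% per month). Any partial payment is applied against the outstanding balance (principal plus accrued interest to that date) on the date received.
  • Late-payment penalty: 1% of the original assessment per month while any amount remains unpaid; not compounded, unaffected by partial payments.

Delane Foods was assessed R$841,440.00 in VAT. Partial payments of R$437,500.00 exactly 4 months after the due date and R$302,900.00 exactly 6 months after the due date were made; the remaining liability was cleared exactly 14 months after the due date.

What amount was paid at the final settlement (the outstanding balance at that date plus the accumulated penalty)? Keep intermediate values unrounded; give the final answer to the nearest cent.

R$276,771.75

Balance at month 4: R$841,440.0000 × (1 + 0.0105)^4 = R$877,340.9991…
After R$437,500.00 payment: R$877,340.9991… − R$437,500.00 = R$439,840.9991…
Balance at month 6: R$439,840.9991… × (1 + 0.0105)^2 = R$449,126.1525…
After R$302,900.00 payment: R$449,126.1525… − R$302,900.00 = R$146,226.1525…
Balance at month 14: R$146,226.1525… × (1 + 0.0105)^8 = R$158,970.1543…
Penalty: 14 × 1% × R$841,440.00 = R$117,801.60
Final settlement = outstanding balance + penalty = R$158,970.1543… + R$117,801.60 = R$276,771.75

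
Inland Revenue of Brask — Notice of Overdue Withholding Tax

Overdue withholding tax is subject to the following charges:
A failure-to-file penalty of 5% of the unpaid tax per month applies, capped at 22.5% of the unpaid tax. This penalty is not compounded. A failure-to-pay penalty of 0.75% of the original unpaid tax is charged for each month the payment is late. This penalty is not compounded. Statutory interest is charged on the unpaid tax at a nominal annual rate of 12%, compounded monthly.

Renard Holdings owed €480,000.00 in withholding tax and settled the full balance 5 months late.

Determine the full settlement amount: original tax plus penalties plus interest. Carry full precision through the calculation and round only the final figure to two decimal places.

Failure-to-file: 5 × 5% × €480,000.00 = €120,000.00, capped at 22.5% × €480,000.00 = €108,000.00
Failure-to-pay penalty = 0.75% × €480,000.00 × 5 mo = €18,000.00
Interest (12%/yr ÷ 12 = 1%/month): €480,000.00 × ((1 + 0.01)^5 − 1) = €24,484.8240…
Total = €480,000.00 + €126,000.0000 + €24,484.8240… = €630,484.82

€630,484.82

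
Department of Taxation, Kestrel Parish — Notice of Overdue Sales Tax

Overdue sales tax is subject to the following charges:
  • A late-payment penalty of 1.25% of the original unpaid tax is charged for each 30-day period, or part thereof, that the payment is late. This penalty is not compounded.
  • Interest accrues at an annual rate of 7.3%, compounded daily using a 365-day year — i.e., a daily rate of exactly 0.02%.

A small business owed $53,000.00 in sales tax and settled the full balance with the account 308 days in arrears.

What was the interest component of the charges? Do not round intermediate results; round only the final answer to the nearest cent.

$3,367.11

Interest: $53,000.00 × ((1 + 0.0002)^308 − 1) = $53,000.00 × 0.06353029… = $3,367.1056…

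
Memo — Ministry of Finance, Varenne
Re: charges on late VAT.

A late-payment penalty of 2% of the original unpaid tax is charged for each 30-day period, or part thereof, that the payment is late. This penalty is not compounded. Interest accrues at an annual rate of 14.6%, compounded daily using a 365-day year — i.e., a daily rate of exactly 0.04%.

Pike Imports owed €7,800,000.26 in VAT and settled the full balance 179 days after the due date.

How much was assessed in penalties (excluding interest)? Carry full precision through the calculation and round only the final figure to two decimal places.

€936,000.03

Penalty periods: ⌈179/30⌉ = 6; penalty = 6 × 2% × €7,800,000.26 = €936,000.03…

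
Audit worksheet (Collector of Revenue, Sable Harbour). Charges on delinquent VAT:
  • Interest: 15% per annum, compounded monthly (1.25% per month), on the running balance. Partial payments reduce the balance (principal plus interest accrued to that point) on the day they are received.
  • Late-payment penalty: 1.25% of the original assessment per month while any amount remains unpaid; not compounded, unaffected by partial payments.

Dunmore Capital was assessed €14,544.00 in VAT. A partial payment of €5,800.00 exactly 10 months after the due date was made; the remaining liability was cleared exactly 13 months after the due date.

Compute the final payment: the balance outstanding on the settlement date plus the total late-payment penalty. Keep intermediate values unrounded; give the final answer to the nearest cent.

Balance at month 10: €14,544.0000 × (1 + 0.0125)^10 = €16,467.7469…
After €5,800.00 payment: €16,467.7469… − €5,800.00 = €10,667.7469…
Balance at month 13: €10,667.7469… × (1 + 0.0125)^3 = €11,072.8088…
Penalty: 13 × 1.25% × €14,544.00 = €2,363.40
Final settlement = outstanding balance + penalty = €11,072.8088… + €2,363.40 = €13,436.21

€13,436.21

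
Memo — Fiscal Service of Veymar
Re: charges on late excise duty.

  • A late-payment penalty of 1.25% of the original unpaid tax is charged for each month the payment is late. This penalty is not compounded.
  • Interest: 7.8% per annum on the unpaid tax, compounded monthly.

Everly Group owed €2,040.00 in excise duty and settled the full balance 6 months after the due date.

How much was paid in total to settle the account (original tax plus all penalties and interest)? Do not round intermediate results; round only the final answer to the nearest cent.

Late-payment penalty = 1.25% × €2,040.00 × 6 mo = €153.00
Interest (7.8%/yr ÷ 12 = 0.65%/month): €2,040.00 × ((1 + 0.0065)^6 − 1) = €80.8641…
Total = €2,040.00 + €153.0000 + €80.8641… = €2,273.86

€2,273.86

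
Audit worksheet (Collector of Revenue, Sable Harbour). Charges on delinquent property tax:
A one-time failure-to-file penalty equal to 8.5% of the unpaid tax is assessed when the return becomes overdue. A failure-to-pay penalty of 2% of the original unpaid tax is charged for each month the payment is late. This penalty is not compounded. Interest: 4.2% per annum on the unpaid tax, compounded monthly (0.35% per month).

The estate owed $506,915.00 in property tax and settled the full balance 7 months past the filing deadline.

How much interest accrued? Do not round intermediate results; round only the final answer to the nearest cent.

Interest: $506,915.00 × ((1 + 0.0035)^7 − 1) = $506,915.00 × 0.0247588… = $12,550.5847…

$12,550.58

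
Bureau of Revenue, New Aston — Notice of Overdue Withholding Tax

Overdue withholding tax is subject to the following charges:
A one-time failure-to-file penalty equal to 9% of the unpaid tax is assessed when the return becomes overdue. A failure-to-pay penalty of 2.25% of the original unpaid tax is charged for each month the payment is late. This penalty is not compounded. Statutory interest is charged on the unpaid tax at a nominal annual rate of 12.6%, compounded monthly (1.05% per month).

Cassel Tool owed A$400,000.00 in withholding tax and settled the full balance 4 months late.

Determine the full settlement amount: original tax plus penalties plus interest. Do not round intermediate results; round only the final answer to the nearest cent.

Failure-to-file penalty: 9% × A$400,000.00 = A$36,000.00
Failure-to-pay penalty = 2.25% × A$400,000.00 × 4 mo = A$36,000.00
Interest: A$400,000.00 × ((1 + 0.0105)^4 − 1) = A$400,000.00 × 0.0426661… = A$17,066.4571…
Total = A$400,000.00 + A$72,000.0000 + A$17,066.4571… = A$489,066.46

A$489,066.46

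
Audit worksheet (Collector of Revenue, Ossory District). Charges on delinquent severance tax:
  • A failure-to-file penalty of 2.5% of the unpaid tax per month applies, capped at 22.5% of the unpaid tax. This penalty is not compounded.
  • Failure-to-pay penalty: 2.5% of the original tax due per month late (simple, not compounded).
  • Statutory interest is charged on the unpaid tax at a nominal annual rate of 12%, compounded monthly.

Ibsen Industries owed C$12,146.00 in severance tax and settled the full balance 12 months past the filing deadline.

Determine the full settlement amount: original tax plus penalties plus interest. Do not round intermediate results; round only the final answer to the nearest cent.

Failure-to-file: 12 × 2.5% × C$12,146.00 = C$3,643.80, capped at 22.5% × C$12,146.00 = C$2,732.85
Failure-to-pay penalty = 2.5% × C$12,146.00 × 12 mo = C$3,643.80
Interest (12%/yr ÷ 12 = 1%/month): C$12,146.00 × ((1 + 0.01)^12 − 1) = C$1,540.4168…
Total = C$12,146.00 + C$6,376.6500 + C$1,540.4168… = C$20,063.07

C$20,063.07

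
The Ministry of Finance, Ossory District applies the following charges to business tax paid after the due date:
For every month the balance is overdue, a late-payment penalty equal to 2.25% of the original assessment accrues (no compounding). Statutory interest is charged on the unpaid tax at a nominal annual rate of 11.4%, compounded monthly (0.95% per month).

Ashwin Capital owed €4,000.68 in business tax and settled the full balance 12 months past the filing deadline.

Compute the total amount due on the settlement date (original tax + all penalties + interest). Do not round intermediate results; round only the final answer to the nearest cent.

Late-payment penalty: 12 × 2.25% × €4,000.68 = €1,080.18…
Interest: €4,000.68 × ((1 + 0.0095)^12 − 1) = €4,000.68 × 0.1201492… = €480.6786…
Total = €4,000.68 + €1,080.1836 + €480.6786… = €5,561.54

€5,561.54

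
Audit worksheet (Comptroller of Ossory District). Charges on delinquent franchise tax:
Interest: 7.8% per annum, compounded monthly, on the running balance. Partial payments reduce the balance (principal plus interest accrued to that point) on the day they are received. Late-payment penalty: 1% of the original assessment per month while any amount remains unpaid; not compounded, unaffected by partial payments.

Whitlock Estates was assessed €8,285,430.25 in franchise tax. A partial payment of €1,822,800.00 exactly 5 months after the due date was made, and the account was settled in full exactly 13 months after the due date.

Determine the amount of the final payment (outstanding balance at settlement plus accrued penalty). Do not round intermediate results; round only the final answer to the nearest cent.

€8,170,850.90

Monthly rate = 7.8% ÷ 12 = 0.65%
Balance at month 5: €8,285,430.2500 × (1 + 0.0065)^5 = €8,558,230.1553…
After €1,822,800.00 payment: €8,558,230.1553… − €1,822,800.00 = €6,735,430.1553…
Balance at month 13: €6,735,430.1553… × (1 + 0.0065)^8 = €7,093,744.9675…
Penalty: 13 × 1% × €8,285,430.25 = €1,077,105.93…
Final settlement = outstanding balance + penalty = €7,093,744.9675… + €1,077,105.93… = €8,170,850.90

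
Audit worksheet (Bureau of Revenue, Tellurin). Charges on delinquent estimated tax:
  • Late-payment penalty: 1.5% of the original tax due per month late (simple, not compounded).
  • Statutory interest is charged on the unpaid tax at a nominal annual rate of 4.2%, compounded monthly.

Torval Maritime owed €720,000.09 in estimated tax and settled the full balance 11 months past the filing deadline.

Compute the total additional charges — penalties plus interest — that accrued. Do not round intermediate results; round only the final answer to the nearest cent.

Late-payment penalty = 1.5% × €720,000.09 × 11 mo = €118,800.01…
Interest (4.2%/yr ÷ 12 = 0.35%/month): €720,000.09 × ((1 + 0.0035)^11 − 1) = €28,210.2329…
Penalties + interest = €118,800.0149… + €28,210.2329… = €147,010.25

€147,010.25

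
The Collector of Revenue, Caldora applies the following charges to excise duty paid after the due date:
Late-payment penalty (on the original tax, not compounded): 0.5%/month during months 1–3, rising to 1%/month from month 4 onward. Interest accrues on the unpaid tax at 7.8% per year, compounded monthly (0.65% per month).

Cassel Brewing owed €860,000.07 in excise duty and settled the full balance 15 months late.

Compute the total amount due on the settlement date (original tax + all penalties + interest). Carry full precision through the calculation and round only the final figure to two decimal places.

Penalty, months 1–3: 3 × 0.5% × €860,000.07 = €12,900.00…
Penalty, months 4–15: 12 × 1% × €860,000.07 = €103,200.01…
Interest: €860,000.07 × ((1 + 0.0065)^15 − 1) = €860,000.07 × 0.1020637… = €87,774.7687…
Total = €860,000.07 + €116,100.0095… + €87,774.7687… = €1,063,874.85

€1,063,874.85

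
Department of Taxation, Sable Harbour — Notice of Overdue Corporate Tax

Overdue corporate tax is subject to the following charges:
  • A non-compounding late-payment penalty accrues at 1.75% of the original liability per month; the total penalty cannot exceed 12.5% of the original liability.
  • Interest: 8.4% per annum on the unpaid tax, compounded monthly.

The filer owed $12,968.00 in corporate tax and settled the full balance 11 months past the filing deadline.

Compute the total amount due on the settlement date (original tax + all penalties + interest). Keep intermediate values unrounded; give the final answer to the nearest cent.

$15,623.23

Penalty (uncapped): 11 × 1.75% × $12,968.00 = $2,496.34; cap = 12.5% × $12,968.00 = $1,621.00 → penalty = $1,621.00
Interest (8.4%/yr ÷ 12 = 0.7%/month): $12,968.00 × ((1 + 0.007)^11 − 1) = $1,034.2291…
Total = $12,968.00 + $1,621.0000 + $1,034.2291… = $15,623.23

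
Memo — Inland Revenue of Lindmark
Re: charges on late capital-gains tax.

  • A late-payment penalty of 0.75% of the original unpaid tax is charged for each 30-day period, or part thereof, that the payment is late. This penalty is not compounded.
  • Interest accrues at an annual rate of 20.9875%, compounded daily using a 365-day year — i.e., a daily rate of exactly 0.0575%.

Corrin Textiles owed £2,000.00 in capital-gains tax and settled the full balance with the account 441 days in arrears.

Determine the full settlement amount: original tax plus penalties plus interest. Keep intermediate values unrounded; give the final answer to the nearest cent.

Penalty periods: ⌈441/30⌉ = 15; penalty = 15 × 0.75% × £2,000.00 = £225.00
Interest: £2,000.00 × ((1 + 0.000575)^441 − 1) = £2,000.00 × 0.28853012… = £577.0602…
Total = £2,000.00 + £225.0000 + £577.0602… = £2,802.06

£2,802.06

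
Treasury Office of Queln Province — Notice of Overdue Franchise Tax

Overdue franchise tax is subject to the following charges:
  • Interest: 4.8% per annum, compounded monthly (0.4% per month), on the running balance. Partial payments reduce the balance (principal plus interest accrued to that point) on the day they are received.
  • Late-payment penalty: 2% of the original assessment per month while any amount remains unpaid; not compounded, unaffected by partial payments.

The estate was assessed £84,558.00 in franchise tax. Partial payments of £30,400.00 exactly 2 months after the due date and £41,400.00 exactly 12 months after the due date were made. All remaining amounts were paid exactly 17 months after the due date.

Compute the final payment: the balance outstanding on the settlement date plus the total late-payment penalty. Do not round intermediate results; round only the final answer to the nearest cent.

Balance at month 2: £84,558.0000 × (1 + 0.004)^2 = £85,235.8169…
After £30,400.00 payment: £85,235.8169… − £30,400.00 = £54,835.8169…
Balance at month 12: £54,835.8169… × (1 + 0.004)^10 = £57,069.1555…
After £41,400.00 payment: £57,069.1555… − £41,400.00 = £15,669.1555…
Balance at month 17: £15,669.1555… × (1 + 0.004)^5 = £15,985.0557…
Penalty: 17 × 2% × £84,558.00 = £28,749.72
Final settlement = outstanding balance + penalty = £15,985.0557… + £28,749.72 = £44,734.78

£44,734.78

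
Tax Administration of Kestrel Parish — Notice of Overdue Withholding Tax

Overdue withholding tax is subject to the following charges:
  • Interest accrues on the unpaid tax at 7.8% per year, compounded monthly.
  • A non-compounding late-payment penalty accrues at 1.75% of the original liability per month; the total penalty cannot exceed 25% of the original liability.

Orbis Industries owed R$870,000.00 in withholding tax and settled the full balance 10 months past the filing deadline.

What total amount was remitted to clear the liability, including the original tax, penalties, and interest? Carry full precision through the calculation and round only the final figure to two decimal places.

Penalty: 10 × 1.75% × R$870,000.00 = R$152,250.00 (below the 25% cap of R$217,500.00)
Interest (7.8%/yr ÷ 12 = 0.65%/month): R$870,000.00 × ((1 + 0.0065)^10 − 1) = R$58,233.0870…
Total = R$870,000.00 + R$152,250.0000 + R$58,233.0870… = R$1,080,483.09

R$1,080,483.09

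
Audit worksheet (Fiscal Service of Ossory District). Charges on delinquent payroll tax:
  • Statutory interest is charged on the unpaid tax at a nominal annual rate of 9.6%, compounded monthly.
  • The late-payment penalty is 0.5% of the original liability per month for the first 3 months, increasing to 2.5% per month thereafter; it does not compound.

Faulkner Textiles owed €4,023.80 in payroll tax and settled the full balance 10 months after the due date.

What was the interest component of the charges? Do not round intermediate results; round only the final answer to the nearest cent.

Interest (9.6%/yr ÷ 12 = 0.8%/month): €4,023.80 × ((1 + 0.008)^10 − 1) = €333.7433…

€333.74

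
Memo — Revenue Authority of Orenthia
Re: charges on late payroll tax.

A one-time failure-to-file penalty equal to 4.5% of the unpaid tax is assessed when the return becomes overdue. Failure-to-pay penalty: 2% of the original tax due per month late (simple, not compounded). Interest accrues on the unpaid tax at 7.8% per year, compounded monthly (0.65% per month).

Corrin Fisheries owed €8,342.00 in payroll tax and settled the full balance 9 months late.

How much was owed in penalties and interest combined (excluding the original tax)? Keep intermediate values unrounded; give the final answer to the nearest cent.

€2,377.84

Failure-to-file penalty: 4.5% × €8,342.00 = €375.39
Failure-to-pay penalty: 9 × 2% × €8,342.00 = €1,501.56
Interest: €8,342.00 × ((1 + 0.0065)^9 − 1) = €8,342.00 × 0.0600443… = €500.8895…
Penalties + interest = €1,876.9500 + €500.8895… = €2,377.84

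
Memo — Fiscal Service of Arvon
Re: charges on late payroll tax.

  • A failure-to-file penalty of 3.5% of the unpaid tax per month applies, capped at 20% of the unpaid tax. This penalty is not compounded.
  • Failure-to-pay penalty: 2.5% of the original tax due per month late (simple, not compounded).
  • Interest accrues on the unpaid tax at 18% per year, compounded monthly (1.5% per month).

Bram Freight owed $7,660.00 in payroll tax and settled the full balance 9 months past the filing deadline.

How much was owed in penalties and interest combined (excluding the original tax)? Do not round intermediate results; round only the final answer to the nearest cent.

Failure-to-file: 9 × 3.5% × $7,660.00 = $2,412.90, capped at 20% × $7,660.00 = $1,532.00
Failure-to-pay penalty = 2.5% × $7,660.00 × 9 mo = $1,723.50
Interest: $7,660.00 × ((1 + 0.015)^9 − 1) = $7,660.00 × 0.1433900… = $1,098.3672…
Penalties + interest = $3,255.5000 + $1,098.3672… = $4,353.87

$4,353.87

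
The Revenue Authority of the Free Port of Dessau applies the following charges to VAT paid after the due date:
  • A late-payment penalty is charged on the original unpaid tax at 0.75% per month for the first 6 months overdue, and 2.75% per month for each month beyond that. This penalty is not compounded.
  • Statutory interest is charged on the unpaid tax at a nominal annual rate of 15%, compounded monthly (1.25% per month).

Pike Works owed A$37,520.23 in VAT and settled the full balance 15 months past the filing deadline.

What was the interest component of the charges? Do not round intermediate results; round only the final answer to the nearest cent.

Interest: A$37,520.23 × ((1 + 0.0125)^15 − 1) = A$37,520.23 × 0.2048292… = A$7,685.2381…

A$7,685.24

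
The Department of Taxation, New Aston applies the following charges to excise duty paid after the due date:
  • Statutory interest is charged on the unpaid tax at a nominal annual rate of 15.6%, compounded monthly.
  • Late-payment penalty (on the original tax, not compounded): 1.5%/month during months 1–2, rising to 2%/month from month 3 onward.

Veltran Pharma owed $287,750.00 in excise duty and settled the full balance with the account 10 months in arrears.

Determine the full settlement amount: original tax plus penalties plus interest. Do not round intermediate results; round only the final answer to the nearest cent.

$382,095.95

Penalty, months 1–2: 2 × 1.5% × $287,750.00 = $8,632.50
Penalty, months 3–10: 8 × 2% × $287,750.00 = $46,040.00
Interest (15.6%/yr ÷ 12 = 1.3%/month): $287,750.00 × ((1 + 0.013)^10 − 1) = $39,673.4542…
Total = $287,750.00 + $54,672.5000 + $39,673.4542… = $382,095.95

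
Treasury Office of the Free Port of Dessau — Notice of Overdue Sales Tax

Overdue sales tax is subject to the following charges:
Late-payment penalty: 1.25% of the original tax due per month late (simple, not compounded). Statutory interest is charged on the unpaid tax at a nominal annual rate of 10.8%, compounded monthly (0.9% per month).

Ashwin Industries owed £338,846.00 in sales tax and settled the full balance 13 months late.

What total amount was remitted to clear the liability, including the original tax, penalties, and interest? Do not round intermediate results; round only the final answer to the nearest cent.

£435,766.55

Late-payment penalty: 13 × 1.25% × £338,846.00 = £55,062.48…
Interest: £338,846.00 × ((1 + 0.009)^13 − 1) = £338,846.00 × 0.1235313… = £41,858.0740…
Total = £338,846.00 + £55,062.4750 + £41,858.0740… = £435,766.55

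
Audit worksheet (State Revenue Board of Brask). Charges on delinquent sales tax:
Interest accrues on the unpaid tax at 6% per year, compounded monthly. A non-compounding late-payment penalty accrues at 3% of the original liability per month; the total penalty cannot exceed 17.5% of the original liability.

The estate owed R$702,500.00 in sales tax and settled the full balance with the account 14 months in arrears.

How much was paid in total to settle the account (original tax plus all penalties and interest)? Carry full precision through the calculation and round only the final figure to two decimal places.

R$876,243.10

Penalty (uncapped): 14 × 3% × R$702,500.00 = R$295,050.00; cap = 17.5% × R$702,500.00 = R$122,937.50 → penalty = R$122,937.50
Interest (6%/yr ÷ 12 = 0.5%/month): R$702,500.00 × ((1 + 0.005)^14 − 1) = R$50,805.5952…
Total = R$702,500.00 + R$122,937.5000 + R$50,805.5952… = R$876,243.10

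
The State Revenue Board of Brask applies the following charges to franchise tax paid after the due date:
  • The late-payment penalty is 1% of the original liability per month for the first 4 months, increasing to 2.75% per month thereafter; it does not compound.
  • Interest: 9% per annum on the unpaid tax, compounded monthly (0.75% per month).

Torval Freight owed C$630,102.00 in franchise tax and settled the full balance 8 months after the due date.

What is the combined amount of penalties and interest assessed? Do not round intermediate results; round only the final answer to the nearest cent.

C$133,328.86

Penalty, months 1–4: 4 × 1% × C$630,102.00 = C$25,204.08
Penalty, months 5–8: 4 × 2.75% × C$630,102.00 = C$69,311.22
Interest: C$630,102.00 × ((1 + 0.0075)^8 − 1) = C$630,102.00 × 0.0615988… = C$38,813.5572…
Penalties + interest = C$94,515.3000 + C$38,813.5572… = C$133,328.86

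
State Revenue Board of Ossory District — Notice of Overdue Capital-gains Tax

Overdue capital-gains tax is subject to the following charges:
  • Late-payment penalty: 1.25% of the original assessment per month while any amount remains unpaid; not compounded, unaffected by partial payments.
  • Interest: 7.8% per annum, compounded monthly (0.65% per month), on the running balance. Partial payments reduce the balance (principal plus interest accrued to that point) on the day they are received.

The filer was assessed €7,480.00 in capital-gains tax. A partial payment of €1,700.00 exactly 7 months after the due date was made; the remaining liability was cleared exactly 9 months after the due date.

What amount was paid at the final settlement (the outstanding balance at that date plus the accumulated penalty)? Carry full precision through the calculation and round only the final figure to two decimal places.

Balance at month 7: €7,480.0000 × (1 + 0.0065)^7 = €7,827.0490…
After €1,700.00 payment: €7,827.0490… − €1,700.00 = €6,127.0490…
Balance at month 9: €6,127.0490… × (1 + 0.0065)^2 = €6,206.9595…
Penalty: 9 × 1.25% × €7,480.00 = €841.50
Final settlement = outstanding balance + penalty = €6,206.9595… + €841.50 = €7,048.46

€7,048.46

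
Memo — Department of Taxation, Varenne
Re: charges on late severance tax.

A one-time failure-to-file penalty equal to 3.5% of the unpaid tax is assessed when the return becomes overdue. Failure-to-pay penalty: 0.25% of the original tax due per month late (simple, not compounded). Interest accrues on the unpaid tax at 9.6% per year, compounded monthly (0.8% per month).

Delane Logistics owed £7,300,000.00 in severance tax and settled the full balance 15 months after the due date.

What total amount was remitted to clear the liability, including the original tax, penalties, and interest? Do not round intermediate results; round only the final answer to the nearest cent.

£8,756,048.15

Failure-to-file penalty: 3.5% × £7,300,000.00 = £255,500.00
Failure-to-pay penalty = 0.25% × £7,300,000.00 × 15 mo = £273,750.00
Interest: £7,300,000.00 × ((1 + 0.008)^15 − 1) = £7,300,000.00 × 0.1269587… = £926,798.1506…
Total = £7,300,000.00 + £529,250.0000 + £926,798.1506… = £8,756,048.15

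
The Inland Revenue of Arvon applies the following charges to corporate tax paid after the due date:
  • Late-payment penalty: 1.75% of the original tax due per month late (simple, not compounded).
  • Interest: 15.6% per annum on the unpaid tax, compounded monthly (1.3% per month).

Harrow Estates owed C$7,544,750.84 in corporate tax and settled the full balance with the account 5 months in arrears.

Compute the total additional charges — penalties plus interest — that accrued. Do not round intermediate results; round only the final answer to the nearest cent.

Late-payment penalty = 1.75% × C$7,544,750.84 × 5 mo = C$660,165.70…
Interest: C$7,544,750.84 × ((1 + 0.013)^5 − 1) = C$7,544,750.84 × 0.0667121… = C$503,326.2719…
Penalties + interest = C$660,165.6985 + C$503,326.2719… = C$1,163,491.97

C$1,163,491.97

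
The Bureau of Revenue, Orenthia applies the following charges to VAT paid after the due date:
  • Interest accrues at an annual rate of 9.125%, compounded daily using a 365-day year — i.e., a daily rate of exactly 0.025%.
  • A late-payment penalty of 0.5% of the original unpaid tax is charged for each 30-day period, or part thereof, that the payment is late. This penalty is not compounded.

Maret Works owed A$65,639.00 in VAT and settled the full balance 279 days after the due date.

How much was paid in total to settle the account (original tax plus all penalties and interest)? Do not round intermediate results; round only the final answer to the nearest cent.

A$73,662.10

Penalty periods: ⌈279/30⌉ = 10; penalty = 10 × 0.5% × A$65,639.00 = A$3,281.95
Interest: A$65,639.00 × ((1 + 0.00025)^279 − 1) = A$65,639.00 × 0.07223074… = A$4,741.1536…
Total = A$65,639.00 + A$3,281.9500 + A$4,741.1536… = A$73,662.10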